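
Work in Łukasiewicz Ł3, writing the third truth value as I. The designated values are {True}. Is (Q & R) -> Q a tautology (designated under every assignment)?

Every assignment of Q, R over {True, I, False} gives a value in {True}.
In particular, with Q=I, R=I: (Q & R) -> Q = True.

Yes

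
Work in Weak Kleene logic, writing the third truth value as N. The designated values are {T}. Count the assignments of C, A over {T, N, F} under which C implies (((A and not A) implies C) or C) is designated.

Designated under: (C=T, A=T); (C=T, A=F); (C=F, A=T); (C=F, A=F).

4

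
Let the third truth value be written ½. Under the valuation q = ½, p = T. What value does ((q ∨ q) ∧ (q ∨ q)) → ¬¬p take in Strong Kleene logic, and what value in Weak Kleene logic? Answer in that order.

In Strong Kleene logic: q ∨ q = ½ ∨ ½ = ½
q ∨ q = ½ ∨ ½ = ½
(q ∨ q) ∧ (q ∨ q) = ½ ∧ ½ = ½
¬p = ¬T = F
¬¬p = ¬F = T
((q ∨ q) ∧ (q ∨ q)) → ¬¬p = ½ → T = T  [¬½ ∨ T]
In Weak Kleene logic: q ∨ q = ½ ∨ ½ = ½
q ∨ q = ½ ∨ ½ = ½
(q ∨ q) ∧ (q ∨ q) = ½ ∧ ½ = ½
¬p = ¬T = F
¬¬p = ¬F = T
((q ∨ q) ∧ (q ∨ q)) → ¬¬p = ½ → T = ½  [any arg is the third value ⇒ result is the third value]
They differ because Strong Kleene logic and Weak Kleene logic treat ½ differently under the binary connectives.

T; ½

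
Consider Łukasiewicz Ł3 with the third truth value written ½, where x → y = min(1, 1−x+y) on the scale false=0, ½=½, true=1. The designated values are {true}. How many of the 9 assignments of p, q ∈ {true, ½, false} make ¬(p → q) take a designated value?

1

Designated under: (p=true, q=false).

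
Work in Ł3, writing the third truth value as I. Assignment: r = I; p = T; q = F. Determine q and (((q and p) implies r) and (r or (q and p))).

F

q and p = F and T = F
(q and p) implies r = F implies I = T
q and p = F and T = F
r or (q and p) = I or F = I
((q and p) implies r) and (r or (q and p)) = T and I = I
q and (((q and p) implies r) and (r or (q and p))) = F and I = F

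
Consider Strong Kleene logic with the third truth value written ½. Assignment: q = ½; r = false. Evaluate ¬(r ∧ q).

r ∧ q = false ∧ ½ = false
¬(r ∧ q) = ¬false = true

true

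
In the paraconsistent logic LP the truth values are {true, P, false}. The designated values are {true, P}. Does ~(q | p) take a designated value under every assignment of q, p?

No

Countermodel: q=true, p=true gives false, which is not designated.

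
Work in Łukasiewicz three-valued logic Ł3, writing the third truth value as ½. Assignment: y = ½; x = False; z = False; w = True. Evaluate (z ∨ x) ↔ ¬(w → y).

½

z ∨ x = False ∨ False = False
w → y = True → ½ = ½
¬(w → y) = ¬½ = ½
(z ∨ x) ↔ ¬(w → y) = False ↔ ½ = ½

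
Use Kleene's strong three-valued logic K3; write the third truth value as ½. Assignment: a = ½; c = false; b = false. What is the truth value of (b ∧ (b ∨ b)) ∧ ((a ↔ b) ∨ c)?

false

b ∨ b = false ∨ false = false
b ∧ (b ∨ b) = false ∧ false = false
a ↔ b = ½ ↔ false = ½
(a ↔ b) ∨ c = ½ ∨ false = ½
(b ∧ (b ∨ b)) ∧ ((a ↔ b) ∨ c) = false ∧ ½ = false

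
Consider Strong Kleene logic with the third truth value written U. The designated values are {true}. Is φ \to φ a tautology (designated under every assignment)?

Countermodel: φ=U gives U, which is not designated.

No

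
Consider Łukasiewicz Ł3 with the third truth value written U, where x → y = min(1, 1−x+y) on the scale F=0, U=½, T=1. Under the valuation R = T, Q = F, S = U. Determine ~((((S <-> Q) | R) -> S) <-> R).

S <-> Q = U <-> F = U  [1 − |½−0|]
(S <-> Q) | R = U | T = T
((S <-> Q) | R) -> S = T -> U = U
(((S <-> Q) | R) -> S) <-> R = U <-> T = U
~((((S <-> Q) | R) -> S) <-> R) = ~U = U

U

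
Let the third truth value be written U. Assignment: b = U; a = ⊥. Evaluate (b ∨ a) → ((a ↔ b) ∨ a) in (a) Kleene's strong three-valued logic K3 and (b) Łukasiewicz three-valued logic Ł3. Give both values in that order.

In Kleene's strong three-valued logic K3: b ∨ a = U ∨ ⊥ = U
a ↔ b = ⊥ ↔ U = U
(a ↔ b) ∨ a = U ∨ ⊥ = U
(b ∨ a) → ((a ↔ b) ∨ a) = U → U = U
In Łukasiewicz three-valued logic Ł3: b ∨ a = U ∨ ⊥ = U
a ↔ b = ⊥ ↔ U = U  [1 − |0−½|]
(a ↔ b) ∨ a = U ∨ ⊥ = U
(b ∨ a) → ((a ↔ b) ∨ a) = U → U = ⊤
They differ because Kleene's strong three-valued logic K3 and Łukasiewicz three-valued logic Ł3 treat U differently under implication.

U; ⊤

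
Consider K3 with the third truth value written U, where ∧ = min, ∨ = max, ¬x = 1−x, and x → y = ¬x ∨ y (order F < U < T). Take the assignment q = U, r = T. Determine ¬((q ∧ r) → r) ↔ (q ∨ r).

q ∧ r = U ∧ T = U
(q ∧ r) → r = U → T = T  [¬U ∨ T]
¬((q ∧ r) → r) = ¬T = F
q ∨ r = U ∨ T = T
¬((q ∧ r) → r) ↔ (q ∨ r) = F ↔ T = F

F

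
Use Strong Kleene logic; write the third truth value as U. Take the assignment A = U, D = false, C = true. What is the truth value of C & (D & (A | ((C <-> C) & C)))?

false

C <-> C = true <-> true = true
(C <-> C) & C = true & true = true
A | ((C <-> C) & C) = U | true = true
D & (A | ((C <-> C) & C)) = false & true = false
C & (D & (A | ((C <-> C) & C))) = true & false = false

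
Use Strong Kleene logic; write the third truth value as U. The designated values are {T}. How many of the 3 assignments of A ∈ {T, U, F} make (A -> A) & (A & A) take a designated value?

A=T: T ✓
A=U: U ·
A=F: F ·

1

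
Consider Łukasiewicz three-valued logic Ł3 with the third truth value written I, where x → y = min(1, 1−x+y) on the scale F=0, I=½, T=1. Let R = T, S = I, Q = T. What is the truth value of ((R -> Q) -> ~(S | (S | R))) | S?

I

R -> Q = T -> T = T
S | R = I | T = T
S | (S | R) = I | T = T
~(S | (S | R)) = ~T = F
(R -> Q) -> ~(S | (S | R)) = T -> F = F
((R -> Q) -> ~(S | (S | R))) | S = F | I = I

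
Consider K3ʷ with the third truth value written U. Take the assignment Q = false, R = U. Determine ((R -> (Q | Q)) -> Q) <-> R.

U

Q | Q = false | false = false
R -> (Q | Q) = U -> false = U  [any arg is the third value ⇒ result is the third value]
(R -> (Q | Q)) -> Q = U -> false = U
((R -> (Q | Q)) -> Q) <-> R = U <-> U = U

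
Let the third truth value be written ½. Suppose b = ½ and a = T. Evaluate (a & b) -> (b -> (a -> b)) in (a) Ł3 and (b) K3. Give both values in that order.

In Ł3: a & b = T & ½ = ½
a -> b = T -> ½ = ½  [min(1, 1−1+½)]
b -> (a -> b) = ½ -> ½ = T
(a & b) -> (b -> (a -> b)) = ½ -> T = T
In K3: a & b = T & ½ = ½
a -> b = T -> ½ = ½  [~T | ½]
b -> (a -> b) = ½ -> ½ = ½
(a & b) -> (b -> (a -> b)) = ½ -> ½ = ½
They differ because Ł3 and K3 treat ½ differently under implication.

T; ½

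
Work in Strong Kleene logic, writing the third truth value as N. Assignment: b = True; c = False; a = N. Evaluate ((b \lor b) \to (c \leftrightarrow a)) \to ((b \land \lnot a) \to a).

b \lor b = True \lor True = True
c \leftrightarrow a = False \leftrightarrow N = N
(b \lor b) \to (c \leftrightarrow a) = True \to N = N  [\lnot True \lor N]
\lnot a = \lnot N = N
b \land \lnot a = True \land N = N
(b \land \lnot a) \to a = N \to N = N
((b \lor b) \to (c \leftrightarrow a)) \to ((b \land \lnot a) \to a) = N \to N = N

N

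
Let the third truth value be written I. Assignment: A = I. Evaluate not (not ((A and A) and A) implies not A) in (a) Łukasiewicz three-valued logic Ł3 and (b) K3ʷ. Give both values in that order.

In Łukasiewicz three-valued logic Ł3: A and A = I and I = I
(A and A) and A = I and I = I
not ((A and A) and A) = not I = I
not A = not I = I
not ((A and A) and A) implies not A = I implies I = ⊤
not (not ((A and A) and A) implies not A) = not ⊤ = ⊥
In K3ʷ: A and A = I and I = I
(A and A) and A = I and I = I
not ((A and A) and A) = not I = I
not A = not I = I
not ((A and A) and A) implies not A = I implies I = I  [any arg is the third value ⇒ result is the third value]
not (not ((A and A) and A) implies not A) = not I = I
They differ because Łukasiewicz three-valued logic Ł3 and K3ʷ treat I differently under the binary connectives.

⊥; I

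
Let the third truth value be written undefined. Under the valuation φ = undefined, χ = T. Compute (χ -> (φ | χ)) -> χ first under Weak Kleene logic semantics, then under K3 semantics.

undefined; T

In Weak Kleene logic: φ | χ = undefined | T = undefined
χ -> (φ | χ) = T -> undefined = undefined
(χ -> (φ | χ)) -> χ = undefined -> T = undefined
In K3: φ | χ = undefined | T = T
χ -> (φ | χ) = T -> T = T
(χ -> (φ | χ)) -> χ = T -> T = T
They differ because Weak Kleene logic and K3 treat undefined differently under the binary connectives.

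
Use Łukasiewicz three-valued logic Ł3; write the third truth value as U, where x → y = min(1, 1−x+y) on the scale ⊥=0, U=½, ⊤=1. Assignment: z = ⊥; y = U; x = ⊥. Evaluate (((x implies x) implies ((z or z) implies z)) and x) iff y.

U

x implies x = ⊥ implies ⊥ = ⊤
z or z = ⊥ or ⊥ = ⊥
(z or z) implies z = ⊥ implies ⊥ = ⊤
(x implies x) implies ((z or z) implies z) = ⊤ implies ⊤ = ⊤
((x implies x) implies ((z or z) implies z)) and x = ⊤ and ⊥ = ⊥
(((x implies x) implies ((z or z) implies z)) and x) iff y = ⊥ iff U = U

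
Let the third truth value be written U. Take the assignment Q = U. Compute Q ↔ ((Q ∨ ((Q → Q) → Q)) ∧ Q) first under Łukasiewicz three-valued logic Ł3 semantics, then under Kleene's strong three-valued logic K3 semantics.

In Łukasiewicz three-valued logic Ł3: Q → Q = U → U = True  [min(1, 1−½+½)]
(Q → Q) → Q = True → U = U
Q ∨ ((Q → Q) → Q) = U ∨ U = U
(Q ∨ ((Q → Q) → Q)) ∧ Q = U ∧ U = U
Q ↔ ((Q ∨ ((Q → Q) → Q)) ∧ Q) = U ↔ U = True
In Kleene's strong three-valued logic K3: Q → Q = U → U = U  [¬U ∨ U]
(Q → Q) → Q = U → U = U
Q ∨ ((Q → Q) → Q) = U ∨ U = U
(Q ∨ ((Q → Q) → Q)) ∧ Q = U ∧ U = U
Q ↔ ((Q ∨ ((Q → Q) → Q)) ∧ Q) = U ↔ U = U
They differ because Łukasiewicz three-valued logic Ł3 and Kleene's strong three-valued logic K3 treat U differently under implication.

True; U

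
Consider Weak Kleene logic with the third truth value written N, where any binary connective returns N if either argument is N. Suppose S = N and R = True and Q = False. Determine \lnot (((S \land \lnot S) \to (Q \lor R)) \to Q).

\lnot S = \lnot N = N
S \land \lnot S = N \land N = N
Q \lor R = False \lor True = True
(S \land \lnot S) \to (Q \lor R) = N \to True = N  [any arg is the third value ⇒ result is the third value]
((S \land \lnot S) \to (Q \lor R)) \to Q = N \to False = N
\lnot (((S \land \lnot S) \to (Q \lor R)) \to Q) = \lnot N = N

N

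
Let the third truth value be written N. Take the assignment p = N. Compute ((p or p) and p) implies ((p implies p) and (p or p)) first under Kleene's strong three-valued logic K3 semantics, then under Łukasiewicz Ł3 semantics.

In Kleene's strong three-valued logic K3: p or p = N or N = N
(p or p) and p = N and N = N
p implies p = N implies N = N  [not N or N]
p or p = N or N = N
(p implies p) and (p or p) = N and N = N
((p or p) and p) implies ((p implies p) and (p or p)) = N implies N = N
In Łukasiewicz Ł3: p or p = N or N = N
(p or p) and p = N and N = N
p implies p = N implies N = T  [min(1, 1−½+½)]
p or p = N or N = N
(p implies p) and (p or p) = T and N = N
((p or p) and p) implies ((p implies p) and (p or p)) = N implies N = T
They differ because Kleene's strong three-valued logic K3 and Łukasiewicz Ł3 treat N differently under implication.

N; T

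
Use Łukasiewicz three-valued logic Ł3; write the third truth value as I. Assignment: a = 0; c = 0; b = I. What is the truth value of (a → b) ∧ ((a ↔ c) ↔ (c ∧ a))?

a → b = 0 → I = 1  [min(1, 1−0+½)]
a ↔ c = 0 ↔ 0 = 1
c ∧ a = 0 ∧ 0 = 0
(a ↔ c) ↔ (c ∧ a) = 1 ↔ 0 = 0
(a → b) ∧ ((a ↔ c) ↔ (c ∧ a)) = 1 ∧ 0 = 0

0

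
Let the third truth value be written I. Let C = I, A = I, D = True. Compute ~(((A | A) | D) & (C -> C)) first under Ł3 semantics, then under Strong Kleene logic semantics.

In Ł3: A | A = I | I = I
(A | A) | D = I | True = True
C -> C = I -> I = True
((A | A) | D) & (C -> C) = True & True = True
~(((A | A) | D) & (C -> C)) = ~True = False
In Strong Kleene logic: A | A = I | I = I
(A | A) | D = I | True = True
C -> C = I -> I = I
((A | A) | D) & (C -> C) = True & I = I
~(((A | A) | D) & (C -> C)) = ~I = I
They differ because Ł3 and Strong Kleene logic treat I differently under implication.

False; I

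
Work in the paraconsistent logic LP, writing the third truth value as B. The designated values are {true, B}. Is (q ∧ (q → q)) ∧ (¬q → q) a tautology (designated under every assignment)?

No

Countermodel: q=false gives false, which is not designated.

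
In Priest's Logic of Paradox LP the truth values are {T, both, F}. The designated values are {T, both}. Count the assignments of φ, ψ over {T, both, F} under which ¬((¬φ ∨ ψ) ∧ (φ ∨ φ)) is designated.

8

Of the 9 assignments, 8 give a value in {T, both}.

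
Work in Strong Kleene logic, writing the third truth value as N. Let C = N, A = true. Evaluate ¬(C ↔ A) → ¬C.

N

C ↔ A = N ↔ true = N
¬(C ↔ A) = ¬N = N
¬C = ¬N = N
¬(C ↔ A) → ¬C = N → N = N  [¬N ∨ N]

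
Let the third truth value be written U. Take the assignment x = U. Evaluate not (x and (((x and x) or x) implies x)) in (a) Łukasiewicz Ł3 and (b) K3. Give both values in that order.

U; U

In Łukasiewicz Ł3: x and x = U and U = U
(x and x) or x = U or U = U
((x and x) or x) implies x = U implies U = ⊤  [min(1, 1−½+½)]
x and (((x and x) or x) implies x) = U and ⊤ = U
not (x and (((x and x) or x) implies x)) = not U = U
In K3: x and x = U and U = U
(x and x) or x = U or U = U
((x and x) or x) implies x = U implies U = U  [not U or U]
x and (((x and x) or x) implies x) = U and U = U
not (x and (((x and x) or x) implies x)) = not U = U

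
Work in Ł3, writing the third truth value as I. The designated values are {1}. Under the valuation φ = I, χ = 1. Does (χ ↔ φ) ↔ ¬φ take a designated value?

Yes

χ ↔ φ = 1 ↔ I = I
¬φ = ¬I = I
(χ ↔ φ) ↔ ¬φ = I ↔ I = 1
1 ∈ {1}.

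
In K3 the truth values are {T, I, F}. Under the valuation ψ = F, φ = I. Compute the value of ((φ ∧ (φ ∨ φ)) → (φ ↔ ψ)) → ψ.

φ ∨ φ = I ∨ I = I
φ ∧ (φ ∨ φ) = I ∧ I = I
φ ↔ ψ = I ↔ F = I
(φ ∧ (φ ∨ φ)) → (φ ↔ ψ) = I → I = I  [¬I ∨ I]
((φ ∧ (φ ∨ φ)) → (φ ↔ ψ)) → ψ = I → F = I

I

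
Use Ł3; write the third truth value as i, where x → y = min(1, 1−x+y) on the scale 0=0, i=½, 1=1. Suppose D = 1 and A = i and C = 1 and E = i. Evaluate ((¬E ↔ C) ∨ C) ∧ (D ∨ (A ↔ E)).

1

¬E = ¬i = i
¬E ↔ C = i ↔ 1 = i  [1 − |½−1|]
(¬E ↔ C) ∨ C = i ∨ 1 = 1
A ↔ E = i ↔ i = 1
D ∨ (A ↔ E) = 1 ∨ 1 = 1
((¬E ↔ C) ∨ C) ∧ (D ∨ (A ↔ E)) = 1 ∧ 1 = 1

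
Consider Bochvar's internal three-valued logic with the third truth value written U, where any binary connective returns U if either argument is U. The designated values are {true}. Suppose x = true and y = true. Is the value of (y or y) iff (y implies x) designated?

Yes

y or y = true or true = true
y implies x = true implies true = true
(y or y) iff (y implies x) = true iff true = true
true ∈ {true}.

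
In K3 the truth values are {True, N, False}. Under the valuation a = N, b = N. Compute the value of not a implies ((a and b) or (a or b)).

not a = not N = N
a and b = N and N = N
a or b = N or N = N
(a and b) or (a or b) = N or N = N
not a implies ((a and b) or (a or b)) = N implies N = N  [not N or N]

N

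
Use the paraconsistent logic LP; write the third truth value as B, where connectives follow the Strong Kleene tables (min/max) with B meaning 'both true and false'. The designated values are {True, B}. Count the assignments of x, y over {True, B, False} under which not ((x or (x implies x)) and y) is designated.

Of the 9 assignments, 7 give a value in {True, B}.

7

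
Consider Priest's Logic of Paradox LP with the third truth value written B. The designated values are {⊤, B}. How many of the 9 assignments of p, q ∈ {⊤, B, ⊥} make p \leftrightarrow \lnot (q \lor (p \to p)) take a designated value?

6

Of the 9 assignments, 6 give a value in {⊤, B}.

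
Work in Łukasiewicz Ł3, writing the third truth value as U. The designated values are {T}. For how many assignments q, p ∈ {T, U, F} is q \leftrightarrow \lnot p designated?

Designated under: (q=T, p=F); (q=U, p=U); (q=F, p=T).

3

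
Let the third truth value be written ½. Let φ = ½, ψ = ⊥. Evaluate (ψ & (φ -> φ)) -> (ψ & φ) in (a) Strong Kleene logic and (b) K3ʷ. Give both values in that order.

⊤; ½

In Strong Kleene logic: φ -> φ = ½ -> ½ = ½  [~½ | ½]
ψ & (φ -> φ) = ⊥ & ½ = ⊥
ψ & φ = ⊥ & ½ = ⊥
(ψ & (φ -> φ)) -> (ψ & φ) = ⊥ -> ⊥ = ⊤
In K3ʷ: φ -> φ = ½ -> ½ = ½
ψ & (φ -> φ) = ⊥ & ½ = ½
ψ & φ = ⊥ & ½ = ½
(ψ & (φ -> φ)) -> (ψ & φ) = ½ -> ½ = ½
They differ because Strong Kleene logic and K3ʷ treat ½ differently under the binary connectives.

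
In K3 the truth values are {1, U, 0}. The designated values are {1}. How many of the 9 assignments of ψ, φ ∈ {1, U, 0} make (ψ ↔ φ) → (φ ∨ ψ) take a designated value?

5

Of the 9 assignments, 5 give a value in {1}.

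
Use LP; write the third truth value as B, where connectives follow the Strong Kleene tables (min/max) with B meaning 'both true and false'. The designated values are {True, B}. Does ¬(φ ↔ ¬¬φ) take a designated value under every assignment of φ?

No

Countermodel: φ=True gives False, which is not designated.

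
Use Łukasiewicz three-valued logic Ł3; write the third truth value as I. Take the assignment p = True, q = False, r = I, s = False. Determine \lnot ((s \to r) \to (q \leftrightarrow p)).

True

s \to r = False \to I = True  [min(1, 1−0+½)]
q \leftrightarrow p = False \leftrightarrow True = False
(s \to r) \to (q \leftrightarrow p) = True \to False = False
\lnot ((s \to r) \to (q \leftrightarrow p)) = \lnot False = True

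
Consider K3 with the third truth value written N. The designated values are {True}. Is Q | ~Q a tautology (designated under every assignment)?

Countermodel: Q=N gives N, which is not designated.

No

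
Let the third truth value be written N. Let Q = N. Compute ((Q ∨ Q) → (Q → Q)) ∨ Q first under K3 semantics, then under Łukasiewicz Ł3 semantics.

In K3: Q ∨ Q = N ∨ N = N
Q → Q = N → N = N  [¬N ∨ N]
(Q ∨ Q) → (Q → Q) = N → N = N
((Q ∨ Q) → (Q → Q)) ∨ Q = N ∨ N = N
In Łukasiewicz Ł3: Q ∨ Q = N ∨ N = N
Q → Q = N → N = True  [min(1, 1−½+½)]
(Q ∨ Q) → (Q → Q) = N → True = True
((Q ∨ Q) → (Q → Q)) ∨ Q = True ∨ N = True
They differ because K3 and Łukasiewicz Ł3 treat N differently under implication.

N; True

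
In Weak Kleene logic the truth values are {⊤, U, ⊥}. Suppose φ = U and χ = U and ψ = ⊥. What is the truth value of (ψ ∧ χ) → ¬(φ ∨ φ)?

ψ ∧ χ = ⊥ ∧ U = U
φ ∨ φ = U ∨ U = U
¬(φ ∨ φ) = ¬U = U
(ψ ∧ χ) → ¬(φ ∨ φ) = U → U = U  [any arg is the third value ⇒ result is the third value]

U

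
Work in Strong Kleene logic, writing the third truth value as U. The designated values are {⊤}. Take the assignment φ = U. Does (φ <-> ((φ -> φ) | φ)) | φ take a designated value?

No

φ -> φ = U -> U = U
(φ -> φ) | φ = U | U = U
φ <-> ((φ -> φ) | φ) = U <-> U = U
(φ <-> ((φ -> φ) | φ)) | φ = U | U = U
U ∉ {⊤}.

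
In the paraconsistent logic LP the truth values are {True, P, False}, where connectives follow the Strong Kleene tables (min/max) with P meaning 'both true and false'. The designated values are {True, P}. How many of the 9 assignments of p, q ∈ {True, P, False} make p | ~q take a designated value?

Of the 9 assignments, 8 give a value in {True, P}.

8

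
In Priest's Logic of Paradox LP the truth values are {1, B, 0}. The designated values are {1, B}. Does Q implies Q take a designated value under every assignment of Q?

Every assignment of Q over {1, B, 0} gives a value in {1, B}.
In particular, with Q=B: Q implies Q = B.

Yes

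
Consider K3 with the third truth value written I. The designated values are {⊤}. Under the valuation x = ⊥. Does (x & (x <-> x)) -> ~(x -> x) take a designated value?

Yes

x <-> x = ⊥ <-> ⊥ = ⊤
x & (x <-> x) = ⊥ & ⊤ = ⊥
x -> x = ⊥ -> ⊥ = ⊤
~(x -> x) = ~⊤ = ⊥
(x & (x <-> x)) -> ~(x -> x) = ⊥ -> ⊥ = ⊤
⊤ ∈ {⊤}.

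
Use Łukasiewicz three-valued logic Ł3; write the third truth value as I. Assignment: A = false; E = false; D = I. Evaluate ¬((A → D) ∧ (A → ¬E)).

false

A → D = false → I = true  [min(1, 1−0+½)]
¬E = ¬false = true
A → ¬E = false → true = true
(A → D) ∧ (A → ¬E) = true ∧ true = true
¬((A → D) ∧ (A → ¬E)) = ¬true = false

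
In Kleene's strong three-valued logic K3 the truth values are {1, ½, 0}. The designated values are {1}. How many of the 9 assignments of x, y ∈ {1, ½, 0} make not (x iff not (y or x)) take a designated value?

4

Designated under: (x=1, y=1); (x=1, y=½); (x=1, y=0); (x=0, y=0).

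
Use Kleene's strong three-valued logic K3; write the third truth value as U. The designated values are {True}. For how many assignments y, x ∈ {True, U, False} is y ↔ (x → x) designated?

2

Designated under: (y=True, x=True); (y=True, x=False).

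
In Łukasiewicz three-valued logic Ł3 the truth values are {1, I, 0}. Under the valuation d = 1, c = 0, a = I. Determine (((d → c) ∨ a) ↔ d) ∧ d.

I

d → c = 1 → 0 = 0
(d → c) ∨ a = 0 ∨ I = I
((d → c) ∨ a) ↔ d = I ↔ 1 = I  [1 − |½−1|]
(((d → c) ∨ a) ↔ d) ∧ d = I ∧ 1 = I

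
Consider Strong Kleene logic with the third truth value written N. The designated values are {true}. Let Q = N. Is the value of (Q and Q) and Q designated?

Q and Q = N and N = N
(Q and Q) and Q = N and N = N
N ∉ {true}.

No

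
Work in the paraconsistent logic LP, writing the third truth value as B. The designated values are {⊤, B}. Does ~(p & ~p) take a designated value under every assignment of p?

Every assignment of p over {⊤, B, ⊥} gives a value in {⊤, B}.
In particular, with p=B: ~(p & ~p) = B.

Yes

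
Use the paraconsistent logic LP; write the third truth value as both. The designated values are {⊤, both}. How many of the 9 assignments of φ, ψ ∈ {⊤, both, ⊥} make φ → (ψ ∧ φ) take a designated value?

Of the 9 assignments, 8 give a value in {⊤, both}.

8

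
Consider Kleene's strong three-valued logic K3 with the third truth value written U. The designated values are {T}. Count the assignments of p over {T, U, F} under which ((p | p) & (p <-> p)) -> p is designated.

p=T: T ✓
p=U: U ·
p=F: T ✓

2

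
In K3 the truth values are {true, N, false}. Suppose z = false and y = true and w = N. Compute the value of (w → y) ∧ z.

w → y = N → true = true
(w → y) ∧ z = true ∧ false = false

false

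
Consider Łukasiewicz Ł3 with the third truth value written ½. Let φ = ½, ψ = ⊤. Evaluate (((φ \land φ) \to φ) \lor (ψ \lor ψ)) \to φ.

½

φ \land φ = ½ \land ½ = ½
(φ \land φ) \to φ = ½ \to ½ = ⊤
ψ \lor ψ = ⊤ \lor ⊤ = ⊤
((φ \land φ) \to φ) \lor (ψ \lor ψ) = ⊤ \lor ⊤ = ⊤
(((φ \land φ) \to φ) \lor (ψ \lor ψ)) \to φ = ⊤ \to ½ = ½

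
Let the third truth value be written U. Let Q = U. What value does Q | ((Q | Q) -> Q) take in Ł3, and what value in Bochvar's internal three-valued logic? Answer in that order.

In Ł3: Q | Q = U | U = U
(Q | Q) -> Q = U -> U = true
Q | ((Q | Q) -> Q) = U | true = true
In Bochvar's internal three-valued logic: Q | Q = U | U = U
(Q | Q) -> Q = U -> U = U  [any arg is the third value ⇒ result is the third value]
Q | ((Q | Q) -> Q) = U | U = U
They differ because Ł3 and Bochvar's internal three-valued logic treat U differently under the binary connectives.

true; U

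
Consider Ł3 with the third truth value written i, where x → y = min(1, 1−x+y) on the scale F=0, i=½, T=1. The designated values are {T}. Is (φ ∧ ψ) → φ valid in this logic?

Every assignment of φ, ψ over {T, i, F} gives a value in {T}.
In particular, with φ=i, ψ=i: (φ ∧ ψ) → φ = T.

Yes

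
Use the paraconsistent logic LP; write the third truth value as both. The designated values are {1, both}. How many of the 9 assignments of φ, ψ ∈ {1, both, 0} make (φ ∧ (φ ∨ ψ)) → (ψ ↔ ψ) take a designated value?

Of the 9 assignments, 9 give a value in {1, both}.

9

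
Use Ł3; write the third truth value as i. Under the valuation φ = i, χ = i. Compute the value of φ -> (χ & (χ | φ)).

True

χ | φ = i | i = i
χ & (χ | φ) = i & i = i
φ -> (χ & (χ | φ)) = i -> i = True  [min(1, 1−½+½)]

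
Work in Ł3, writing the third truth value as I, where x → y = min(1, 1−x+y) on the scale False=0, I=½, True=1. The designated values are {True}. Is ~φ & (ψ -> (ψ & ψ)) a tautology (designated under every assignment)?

No

Countermodel: φ=True, ψ=True gives False, which is not designated.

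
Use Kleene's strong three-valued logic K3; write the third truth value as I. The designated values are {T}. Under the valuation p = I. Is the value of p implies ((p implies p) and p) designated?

p implies p = I implies I = I  [not I or I]
(p implies p) and p = I and I = I
p implies ((p implies p) and p) = I implies I = I
I ∉ {T}.

No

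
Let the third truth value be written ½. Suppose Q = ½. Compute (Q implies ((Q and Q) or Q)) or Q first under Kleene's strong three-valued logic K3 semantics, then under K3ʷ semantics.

In Kleene's strong three-valued logic K3: Q and Q = ½ and ½ = ½
(Q and Q) or Q = ½ or ½ = ½
Q implies ((Q and Q) or Q) = ½ implies ½ = ½  [not ½ or ½]
(Q implies ((Q and Q) or Q)) or Q = ½ or ½ = ½
In K3ʷ: Q and Q = ½ and ½ = ½
(Q and Q) or Q = ½ or ½ = ½
Q implies ((Q and Q) or Q) = ½ implies ½ = ½
(Q implies ((Q and Q) or Q)) or Q = ½ or ½ = ½

½; ½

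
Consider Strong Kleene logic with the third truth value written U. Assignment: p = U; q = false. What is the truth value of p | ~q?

~q = ~false = true
p | ~q = U | true = true

true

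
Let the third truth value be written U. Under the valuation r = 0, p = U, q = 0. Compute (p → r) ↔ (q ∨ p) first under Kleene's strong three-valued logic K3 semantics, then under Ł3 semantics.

U; 1

In Kleene's strong three-valued logic K3: p → r = U → 0 = U
q ∨ p = 0 ∨ U = U
(p → r) ↔ (q ∨ p) = U ↔ U = U
In Ł3: p → r = U → 0 = U  [min(1, 1−½+0)]
q ∨ p = 0 ∨ U = U
(p → r) ↔ (q ∨ p) = U ↔ U = 1
They differ because Kleene's strong three-valued logic K3 and Ł3 treat U differently under implication.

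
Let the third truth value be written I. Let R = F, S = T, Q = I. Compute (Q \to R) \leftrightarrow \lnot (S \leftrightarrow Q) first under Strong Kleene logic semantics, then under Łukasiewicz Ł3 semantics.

In Strong Kleene logic: Q \to R = I \to F = I  [\lnot I \lor F]
S \leftrightarrow Q = T \leftrightarrow I = I
\lnot (S \leftrightarrow Q) = \lnot I = I
(Q \to R) \leftrightarrow \lnot (S \leftrightarrow Q) = I \leftrightarrow I = I
In Łukasiewicz Ł3: Q \to R = I \to F = I
S \leftrightarrow Q = T \leftrightarrow I = I
\lnot (S \leftrightarrow Q) = \lnot I = I
(Q \to R) \leftrightarrow \lnot (S \leftrightarrow Q) = I \leftrightarrow I = T
They differ because Strong Kleene logic and Łukasiewicz Ł3 treat I differently under implication.

I; T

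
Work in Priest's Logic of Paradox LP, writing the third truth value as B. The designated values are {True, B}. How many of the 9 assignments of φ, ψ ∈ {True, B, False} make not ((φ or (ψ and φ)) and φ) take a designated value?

Of the 9 assignments, 6 give a value in {True, B}.

6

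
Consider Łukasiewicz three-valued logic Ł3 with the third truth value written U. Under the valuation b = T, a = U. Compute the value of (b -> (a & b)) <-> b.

a & b = U & T = U
b -> (a & b) = T -> U = U
(b -> (a & b)) <-> b = U <-> T = U

U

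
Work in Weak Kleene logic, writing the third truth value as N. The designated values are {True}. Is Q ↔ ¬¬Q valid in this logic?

No

Countermodel: Q=N gives N, which is not designated.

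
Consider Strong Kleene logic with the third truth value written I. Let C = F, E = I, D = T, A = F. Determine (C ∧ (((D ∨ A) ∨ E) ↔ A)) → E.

T

D ∨ A = T ∨ F = T
(D ∨ A) ∨ E = T ∨ I = T
((D ∨ A) ∨ E) ↔ A = T ↔ F = F
C ∧ (((D ∨ A) ∨ E) ↔ A) = F ∧ F = F
(C ∧ (((D ∨ A) ∨ E) ↔ A)) → E = F → I = T  [¬F ∨ I]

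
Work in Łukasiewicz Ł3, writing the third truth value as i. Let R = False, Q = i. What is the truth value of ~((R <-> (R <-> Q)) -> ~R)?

False

R <-> Q = False <-> i = i  [1 − |0−½|]
R <-> (R <-> Q) = False <-> i = i
~R = ~False = True
(R <-> (R <-> Q)) -> ~R = i -> True = True
~((R <-> (R <-> Q)) -> ~R) = ~True = False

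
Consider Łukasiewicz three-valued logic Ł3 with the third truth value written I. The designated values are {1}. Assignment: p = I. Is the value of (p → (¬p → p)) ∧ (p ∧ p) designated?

No

¬p = ¬I = I
¬p → p = I → I = 1
p → (¬p → p) = I → 1 = 1
p ∧ p = I ∧ I = I
(p → (¬p → p)) ∧ (p ∧ p) = 1 ∧ I = I
I ∉ {1}.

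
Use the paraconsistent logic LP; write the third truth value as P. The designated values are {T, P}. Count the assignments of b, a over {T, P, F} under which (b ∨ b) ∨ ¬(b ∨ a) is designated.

8

Of the 9 assignments, 8 give a value in {T, P}.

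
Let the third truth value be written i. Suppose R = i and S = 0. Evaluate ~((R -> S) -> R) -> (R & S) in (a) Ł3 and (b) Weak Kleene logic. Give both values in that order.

1; i

In Ł3: R -> S = i -> 0 = i  [min(1, 1−½+0)]
(R -> S) -> R = i -> i = 1
~((R -> S) -> R) = ~1 = 0
R & S = i & 0 = 0
~((R -> S) -> R) -> (R & S) = 0 -> 0 = 1
In Weak Kleene logic: R -> S = i -> 0 = i  [any arg is the third value ⇒ result is the third value]
(R -> S) -> R = i -> i = i
~((R -> S) -> R) = ~i = i
R & S = i & 0 = i
~((R -> S) -> R) -> (R & S) = i -> i = i
They differ because Ł3 and Weak Kleene logic treat i differently under the binary connectives.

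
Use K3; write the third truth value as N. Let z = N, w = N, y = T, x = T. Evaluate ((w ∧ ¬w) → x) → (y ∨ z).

¬w = ¬N = N
w ∧ ¬w = N ∧ N = N
(w ∧ ¬w) → x = N → T = T  [¬N ∨ T]
y ∨ z = T ∨ N = T
((w ∧ ¬w) → x) → (y ∨ z) = T → T = T

T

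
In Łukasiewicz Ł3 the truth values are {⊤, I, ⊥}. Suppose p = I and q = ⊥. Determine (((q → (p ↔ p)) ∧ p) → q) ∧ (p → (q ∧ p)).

p ↔ p = I ↔ I = ⊤  [1 − |½−½|]
q → (p ↔ p) = ⊥ → ⊤ = ⊤
(q → (p ↔ p)) ∧ p = ⊤ ∧ I = I
((q → (p ↔ p)) ∧ p) → q = I → ⊥ = I
q ∧ p = ⊥ ∧ I = ⊥
p → (q ∧ p) = I → ⊥ = I
(((q → (p ↔ p)) ∧ p) → q) ∧ (p → (q ∧ p)) = I ∧ I = I

I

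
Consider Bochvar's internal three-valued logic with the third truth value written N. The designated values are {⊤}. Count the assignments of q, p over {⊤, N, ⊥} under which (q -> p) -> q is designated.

2

Designated under: (q=⊤, p=⊤); (q=⊤, p=⊥).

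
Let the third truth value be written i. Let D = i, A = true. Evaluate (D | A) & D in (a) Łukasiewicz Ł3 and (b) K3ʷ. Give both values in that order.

In Łukasiewicz Ł3: D | A = i | true = true
(D | A) & D = true & i = i
In K3ʷ: D | A = i | true = i
(D | A) & D = i & i = i

i; i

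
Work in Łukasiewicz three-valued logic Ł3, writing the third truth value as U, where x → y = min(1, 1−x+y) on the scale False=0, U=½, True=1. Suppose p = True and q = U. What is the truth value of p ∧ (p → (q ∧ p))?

q ∧ p = U ∧ True = U
p → (q ∧ p) = True → U = U  [min(1, 1−1+½)]
p ∧ (p → (q ∧ p)) = True ∧ U = U

U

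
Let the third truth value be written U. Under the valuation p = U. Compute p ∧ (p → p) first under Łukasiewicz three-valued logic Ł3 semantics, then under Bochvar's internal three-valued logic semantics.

In Łukasiewicz three-valued logic Ł3: p → p = U → U = T  [min(1, 1−½+½)]
p ∧ (p → p) = U ∧ T = U
In Bochvar's internal three-valued logic: p → p = U → U = U  [any arg is the third value ⇒ result is the third value]
p ∧ (p → p) = U ∧ U = U

U; U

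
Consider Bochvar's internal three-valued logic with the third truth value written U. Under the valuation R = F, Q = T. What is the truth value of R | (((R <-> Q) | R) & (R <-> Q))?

F

R <-> Q = F <-> T = F
(R <-> Q) | R = F | F = F
R <-> Q = F <-> T = F
((R <-> Q) | R) & (R <-> Q) = F & F = F
R | (((R <-> Q) | R) & (R <-> Q)) = F | F = F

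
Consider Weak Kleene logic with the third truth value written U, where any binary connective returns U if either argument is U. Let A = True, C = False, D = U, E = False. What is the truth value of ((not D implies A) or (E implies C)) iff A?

U

not D = not U = U
not D implies A = U implies True = U  [any arg is the third value ⇒ result is the third value]
E implies C = False implies False = True
(not D implies A) or (E implies C) = U or True = U
((not D implies A) or (E implies C)) iff A = U iff True = U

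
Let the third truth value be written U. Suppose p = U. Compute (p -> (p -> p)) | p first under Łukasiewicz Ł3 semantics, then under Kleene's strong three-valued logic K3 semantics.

T; U

In Łukasiewicz Ł3: p -> p = U -> U = T  [min(1, 1−½+½)]
p -> (p -> p) = U -> T = T
(p -> (p -> p)) | p = T | U = T
In Kleene's strong three-valued logic K3: p -> p = U -> U = U
p -> (p -> p) = U -> U = U
(p -> (p -> p)) | p = U | U = U
They differ because Łukasiewicz Ł3 and Kleene's strong three-valued logic K3 treat U differently under implication.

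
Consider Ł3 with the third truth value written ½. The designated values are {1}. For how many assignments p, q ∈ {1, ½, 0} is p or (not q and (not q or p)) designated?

5

Of the 9 assignments, 5 give a value in {1}.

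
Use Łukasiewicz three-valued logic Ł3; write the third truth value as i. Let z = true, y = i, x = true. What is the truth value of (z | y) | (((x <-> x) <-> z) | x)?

true

z | y = true | i = true
x <-> x = true <-> true = true
(x <-> x) <-> z = true <-> true = true
((x <-> x) <-> z) | x = true | true = true
(z | y) | (((x <-> x) <-> z) | x) = true | true = true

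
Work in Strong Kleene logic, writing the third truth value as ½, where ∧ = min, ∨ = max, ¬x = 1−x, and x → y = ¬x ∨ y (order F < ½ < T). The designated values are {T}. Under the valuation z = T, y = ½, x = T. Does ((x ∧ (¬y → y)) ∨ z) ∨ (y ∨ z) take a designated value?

¬y = ¬½ = ½
¬y → y = ½ → ½ = ½  [¬½ ∨ ½]
x ∧ (¬y → y) = T ∧ ½ = ½
(x ∧ (¬y → y)) ∨ z = ½ ∨ T = T
y ∨ z = ½ ∨ T = T
((x ∧ (¬y → y)) ∨ z) ∨ (y ∨ z) = T ∨ T = T
T ∈ {T}.

Yes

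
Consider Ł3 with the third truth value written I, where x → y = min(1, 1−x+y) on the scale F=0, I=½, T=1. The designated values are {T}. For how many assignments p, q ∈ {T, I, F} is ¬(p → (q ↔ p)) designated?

1

Designated under: (p=T, q=F).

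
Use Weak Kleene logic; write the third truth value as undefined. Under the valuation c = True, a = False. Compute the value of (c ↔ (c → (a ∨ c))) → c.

True

a ∨ c = False ∨ True = True
c → (a ∨ c) = True → True = True
c ↔ (c → (a ∨ c)) = True ↔ True = True
(c ↔ (c → (a ∨ c))) → c = True → True = True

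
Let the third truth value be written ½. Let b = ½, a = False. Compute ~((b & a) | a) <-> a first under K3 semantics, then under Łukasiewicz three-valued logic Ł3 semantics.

False; False

In K3: b & a = ½ & False = False
(b & a) | a = False | False = False
~((b & a) | a) = ~False = True
~((b & a) | a) <-> a = True <-> False = False
In Łukasiewicz three-valued logic Ł3: b & a = ½ & False = False
(b & a) | a = False | False = False
~((b & a) | a) = ~False = True
~((b & a) | a) <-> a = True <-> False = False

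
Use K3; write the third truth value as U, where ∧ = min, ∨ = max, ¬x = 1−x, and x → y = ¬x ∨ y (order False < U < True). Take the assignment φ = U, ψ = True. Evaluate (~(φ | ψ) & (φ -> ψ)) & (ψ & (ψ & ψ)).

False

φ | ψ = U | True = True
~(φ | ψ) = ~True = False
φ -> ψ = U -> True = True
~(φ | ψ) & (φ -> ψ) = False & True = False
ψ & ψ = True & True = True
ψ & (ψ & ψ) = True & True = True
(~(φ | ψ) & (φ -> ψ)) & (ψ & (ψ & ψ)) = False & True = False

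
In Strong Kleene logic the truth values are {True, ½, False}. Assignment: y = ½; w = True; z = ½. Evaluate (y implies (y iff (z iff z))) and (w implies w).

z iff z = ½ iff ½ = ½
y iff (z iff z) = ½ iff ½ = ½
y implies (y iff (z iff z)) = ½ implies ½ = ½  [not ½ or ½]
w implies w = True implies True = True
(y implies (y iff (z iff z))) and (w implies w) = ½ and True = ½

½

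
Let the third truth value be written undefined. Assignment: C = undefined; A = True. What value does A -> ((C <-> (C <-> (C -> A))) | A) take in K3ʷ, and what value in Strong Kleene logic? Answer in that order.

In K3ʷ: C -> A = undefined -> True = undefined
C <-> (C -> A) = undefined <-> undefined = undefined
C <-> (C <-> (C -> A)) = undefined <-> undefined = undefined
(C <-> (C <-> (C -> A))) | A = undefined | True = undefined
A -> ((C <-> (C <-> (C -> A))) | A) = True -> undefined = undefined
In Strong Kleene logic: C -> A = undefined -> True = True
C <-> (C -> A) = undefined <-> True = undefined
C <-> (C <-> (C -> A)) = undefined <-> undefined = undefined
(C <-> (C <-> (C -> A))) | A = undefined | True = True
A -> ((C <-> (C <-> (C -> A))) | A) = True -> True = True
They differ because K3ʷ and Strong Kleene logic treat undefined differently under the binary connectives.

undefined; True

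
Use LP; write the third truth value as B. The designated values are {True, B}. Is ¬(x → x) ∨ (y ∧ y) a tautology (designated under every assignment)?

Countermodel: x=True, y=False gives False, which is not designated.

No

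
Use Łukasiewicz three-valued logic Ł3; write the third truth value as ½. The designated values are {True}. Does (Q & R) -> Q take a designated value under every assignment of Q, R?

Yes

Every assignment of Q, R over {True, ½, False} gives a value in {True}.
In particular, with Q=½, R=½: (Q & R) -> Q = True.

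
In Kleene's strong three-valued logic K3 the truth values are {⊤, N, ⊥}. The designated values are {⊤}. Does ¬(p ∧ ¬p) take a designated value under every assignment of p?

No

Countermodel: p=N gives N, which is not designated.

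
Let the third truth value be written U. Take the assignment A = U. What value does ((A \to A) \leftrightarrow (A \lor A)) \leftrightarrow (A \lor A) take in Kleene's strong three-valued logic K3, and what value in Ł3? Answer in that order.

U; T

In Kleene's strong three-valued logic K3: A \to A = U \to U = U  [\lnot U \lor U]
A \lor A = U \lor U = U
(A \to A) \leftrightarrow (A \lor A) = U \leftrightarrow U = U
A \lor A = U \lor U = U
((A \to A) \leftrightarrow (A \lor A)) \leftrightarrow (A \lor A) = U \leftrightarrow U = U
In Ł3: A \to A = U \to U = T  [min(1, 1−½+½)]
A \lor A = U \lor U = U
(A \to A) \leftrightarrow (A \lor A) = T \leftrightarrow U = U
A \lor A = U \lor U = U
((A \to A) \leftrightarrow (A \lor A)) \leftrightarrow (A \lor A) = U \leftrightarrow U = T
They differ because Kleene's strong three-valued logic K3 and Ł3 treat U differently under implication.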